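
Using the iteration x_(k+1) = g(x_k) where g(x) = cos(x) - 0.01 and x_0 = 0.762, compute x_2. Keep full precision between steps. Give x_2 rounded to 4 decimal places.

0.7461

x_1 = g(0.762000) = 0.713457
x_2 = g(0.713457) = 0.746104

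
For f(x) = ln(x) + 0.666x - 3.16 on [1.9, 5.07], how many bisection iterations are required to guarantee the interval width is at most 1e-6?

22

Initial width b − a = 5.07 − 1.9 = 3.170000.
After n steps the width is (b−a)/2^n; need (b−a)/2^n ≤ 1e-6.
So n ≥ log₂(3.170000/1e-6) = log₂(3170000.0000) ≈ 21.5961.
Hence n = 22.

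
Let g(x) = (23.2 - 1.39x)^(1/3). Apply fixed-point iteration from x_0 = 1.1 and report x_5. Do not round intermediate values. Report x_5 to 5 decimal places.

x_1 = g(1.100000) = 2.788001
x_2 = g(2.788001) = 2.683515
x_3 = g(2.683515) = 2.690221
x_4 = g(2.690221) = 2.689792
x_5 = g(2.689792) = 2.689819

2.68982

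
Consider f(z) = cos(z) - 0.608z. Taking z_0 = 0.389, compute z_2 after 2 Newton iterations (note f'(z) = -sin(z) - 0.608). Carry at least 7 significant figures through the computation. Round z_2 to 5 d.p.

Newton update: z ← z − f(z)/f'(z).
z_0 = 0.389000: f = 0.688777, f' = -0.987263 → z_1 = 0.389000 - (0.688777)/(-0.987263) = 1.086663
z_1 = 1.086663: f = -0.195249, f' = -1.493079 → z_2 = 1.086663 - (-0.195249)/(-1.493079) = 0.955893

0.95589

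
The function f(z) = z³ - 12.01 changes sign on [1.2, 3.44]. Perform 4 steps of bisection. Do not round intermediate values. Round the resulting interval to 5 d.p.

f(1.200000) = -10.282000, f(3.440000) = 28.697584 (opposite signs)
step 1: m = 2.320000, f(m) = 0.477168 > 0 → root in [1.200000, 2.320000]
step 2: m = 1.760000, f(m) = -6.558224 < 0 → root in [1.760000, 2.320000]
step 3: m = 2.040000, f(m) = -3.520336 < 0 → root in [2.040000, 2.320000]
step 4: m = 2.180000, f(m) = -1.649768 < 0 → root in [2.180000, 2.320000]

[2.18000, 2.32000]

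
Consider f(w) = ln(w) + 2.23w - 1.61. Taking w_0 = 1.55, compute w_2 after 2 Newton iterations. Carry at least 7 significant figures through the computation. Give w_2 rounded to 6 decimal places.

0.813355

Newton update: w ← w − f(w)/f'(w).
f'(w) = 1/w + 2.23
w_0 = 1.550000: f = 2.284755, f' = 2.875161 → w_1 = 1.550000 - (2.284755)/(2.875161) = 0.755347
w_1 = 0.755347: f = -0.206153, f' = 3.553894 → w_2 = 0.755347 - (-0.206153)/(3.553894) = 0.813355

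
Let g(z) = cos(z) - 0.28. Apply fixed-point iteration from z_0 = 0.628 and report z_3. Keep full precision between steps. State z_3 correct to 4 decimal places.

z_1 = g(0.628000) = 0.529204
z_2 = g(0.529204) = 0.583209
z_3 = g(0.583209) = 0.554700

0.5547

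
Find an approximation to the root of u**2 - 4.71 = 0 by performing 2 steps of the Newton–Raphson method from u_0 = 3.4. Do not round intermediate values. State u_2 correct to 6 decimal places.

f'(u) = 2u
u_0 = 3.400000: f = 6.850000, f' = 6.800000 → u_1 = 3.400000 - (6.850000)/(6.800000) = 2.392647
u_1 = 2.392647: f = 1.014760, f' = 4.785294 → u_2 = 2.392647 - (1.014760)/(4.785294) = 2.180589

2.180589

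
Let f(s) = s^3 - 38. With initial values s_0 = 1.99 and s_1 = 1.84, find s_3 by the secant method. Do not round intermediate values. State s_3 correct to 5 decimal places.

f(s_0) = -30.119401, f(s_1) = -31.770496
s_2 = 1.840000 - (-31.770496)·(1.840000 - 1.990000)/(-31.770496 - (-30.119401)) = 4.726311; f(s_2) = 67.576439
s_3 = 4.726311 - (67.576439)·(4.726311 - 1.840000)/(67.576439 - (-31.770496)) = 2.763023; f(s_3) = -16.906255

2.76302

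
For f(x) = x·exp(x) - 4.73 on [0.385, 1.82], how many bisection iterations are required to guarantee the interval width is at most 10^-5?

Initial width b − a = 1.82 − 0.385 = 1.435000.
After n steps the width is (b−a)/2^n; need (b−a)/2^n ≤ 10^-5.
So n ≥ log₂(1.435000/10^-5) = log₂(143500.0000) ≈ 17.1307.
Hence n = 18.

18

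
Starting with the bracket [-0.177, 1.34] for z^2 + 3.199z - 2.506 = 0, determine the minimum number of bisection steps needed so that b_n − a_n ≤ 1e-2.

8

Initial width b − a = 1.34 − -0.177 = 1.517000.
After n steps the width is (b−a)/2^n; need (b−a)/2^n ≤ 1e-2.
So n ≥ log₂(1.517000/1e-2) = log₂(151.7000) ≈ 7.2451.
Hence n = 8.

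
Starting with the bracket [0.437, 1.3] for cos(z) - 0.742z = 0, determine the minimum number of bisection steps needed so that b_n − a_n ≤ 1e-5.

Initial width b − a = 1.3 − 0.437 = 0.863000.
After n steps the width is (b−a)/2^n; need (b−a)/2^n ≤ 1e-5.
So n ≥ log₂(0.863000/1e-5) = log₂(86300.0000) ≈ 16.3971.
Hence n = 17.

17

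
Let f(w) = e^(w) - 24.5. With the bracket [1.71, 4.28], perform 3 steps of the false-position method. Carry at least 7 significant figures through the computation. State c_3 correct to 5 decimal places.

3.03044

f(1.710000) = -18.971039, f(4.280000) = 47.740440
step 1: c = 2.440842, f(c) = -13.017292 < 0 → new bracket [2.440842, 4.280000]
step 2: c = 2.834880, f(c) = -7.471639 < 0 → new bracket [2.834880, 4.280000]
step 3: c = 3.030443, f(c) = -3.793601 < 0 → new bracket [3.030443, 4.280000]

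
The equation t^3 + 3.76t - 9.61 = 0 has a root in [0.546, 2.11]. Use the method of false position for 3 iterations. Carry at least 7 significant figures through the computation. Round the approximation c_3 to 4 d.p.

1.5441

f(0.546000) = -7.394269, f(2.110000) = 7.717531
step 1: c = 1.311272, f(c) = -2.424972 < 0 → new bracket [1.311272, 2.110000]
step 2: c = 1.502240, f(c) = -0.571436 < 0 → new bracket [1.502240, 2.110000]
step 3: c = 1.544138, f(c) = -0.122252 < 0 → new bracket [1.544138, 2.110000]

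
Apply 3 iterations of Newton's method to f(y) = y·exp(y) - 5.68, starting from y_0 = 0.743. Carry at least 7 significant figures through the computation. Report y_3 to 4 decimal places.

f'(y) = (y + 1)·exp(y)
y_0 = 0.743000: f = -4.118041, f' = 3.664192 → y_1 = 0.743000 - (-4.118041)/(3.664192) = 1.866861
y_1 = 1.866861: f = 6.394780, f' = 18.542739 → y_2 = 1.866861 - (6.394780)/(18.542739) = 1.521994
y_2 = 1.521994: f = 1.292785, f' = 11.554135 → y_3 = 1.521994 - (1.292785)/(11.554135) = 1.410104

1.4101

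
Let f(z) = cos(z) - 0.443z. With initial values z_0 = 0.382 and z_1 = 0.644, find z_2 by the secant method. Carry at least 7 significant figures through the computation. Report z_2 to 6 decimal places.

f(z_0) = 0.758695, f(z_1) = 0.514409
z_2 = 0.644000 - (0.514409)·(0.644000 - 0.382000)/(0.514409 - (0.758695)) = 1.195709; f(z_2) = -0.163346

1.195709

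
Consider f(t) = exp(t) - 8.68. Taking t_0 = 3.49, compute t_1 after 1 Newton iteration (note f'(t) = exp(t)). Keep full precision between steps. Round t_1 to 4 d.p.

t_0 = 3.490000: f = 24.105948, f' = 32.785948 → t_1 = 3.490000 - (24.105948)/(32.785948) = 2.754748

2.7547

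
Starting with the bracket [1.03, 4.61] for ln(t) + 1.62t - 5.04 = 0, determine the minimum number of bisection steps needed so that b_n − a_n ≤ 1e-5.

19

Initial width b − a = 4.61 − 1.03 = 3.580000.
After n steps the width is (b−a)/2^n; need (b−a)/2^n ≤ 1e-5.
So n ≥ log₂(3.580000/1e-5) = log₂(358000.0000) ≈ 18.4496.
Hence n = 19.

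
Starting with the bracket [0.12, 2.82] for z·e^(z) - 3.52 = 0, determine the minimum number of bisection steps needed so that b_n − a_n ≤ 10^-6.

22

Initial width b − a = 2.82 − 0.12 = 2.700000.
After n steps the width is (b−a)/2^n; need (b−a)/2^n ≤ 10^-6.
So n ≥ log₂(2.700000/10^-6) = log₂(2700000.0000) ≈ 21.3645.
Hence n = 22.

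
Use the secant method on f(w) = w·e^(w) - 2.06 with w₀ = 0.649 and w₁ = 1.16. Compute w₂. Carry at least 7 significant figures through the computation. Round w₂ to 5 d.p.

Secant update: w_(k+1) = w_k − f(w_k)·(w_k − w_(k-1))/(f(w_k) − f(w_(k-1))).
f(w_0) = -0.818057, f(w_1) = 1.640323
w_2 = 1.160000 - (1.640323)·(1.160000 - 0.649000)/(1.640323 - (-0.818057)) = 0.819042; f(w_2) = -0.202147

0.81904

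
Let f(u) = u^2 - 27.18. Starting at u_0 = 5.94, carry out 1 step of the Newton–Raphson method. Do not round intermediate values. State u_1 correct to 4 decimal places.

5.2579

Newton update: u ← u − f(u)/f'(u).
f'(u) = 2u
u_0 = 5.940000: f = 8.103600, f' = 11.880000 → u_1 = 5.940000 - (8.103600)/(11.880000) = 5.257879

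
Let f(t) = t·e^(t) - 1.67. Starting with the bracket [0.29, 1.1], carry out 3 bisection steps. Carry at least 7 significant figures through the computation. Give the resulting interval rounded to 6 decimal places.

[0.695000, 0.796250]

f(0.290000) = -1.282436, f(1.100000) = 1.634583 (opposite signs)
step 1: m = 0.695000, f(m) = -0.277422 < 0 → root in [0.695000, 1.100000]
step 2: m = 0.897500, f(m) = 0.531982 > 0 → root in [0.695000, 0.897500]
step 3: m = 0.796250, f(m) = 0.095454 > 0 → root in [0.695000, 0.796250]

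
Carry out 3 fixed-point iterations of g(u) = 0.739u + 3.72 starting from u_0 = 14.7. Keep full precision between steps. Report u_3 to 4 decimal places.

u_1 = g(14.700000) = 14.583300
u_2 = g(14.583300) = 14.497059
u_3 = g(14.497059) = 14.433326

14.4333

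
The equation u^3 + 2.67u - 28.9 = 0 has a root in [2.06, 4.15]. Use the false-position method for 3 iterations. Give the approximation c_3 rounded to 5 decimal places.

f(2.060000) = -14.657984, f(4.150000) = 53.653875
step 1: c = 2.508461, f(c) = -6.418234 < 0 → new bracket [2.508461, 4.150000]
step 2: c = 2.683846, f(c) = -2.402302 < 0 → new bracket [2.683846, 4.150000]
step 3: c = 2.746679, f(c) = -0.844753 < 0 → new bracket [2.746679, 4.150000]

2.74668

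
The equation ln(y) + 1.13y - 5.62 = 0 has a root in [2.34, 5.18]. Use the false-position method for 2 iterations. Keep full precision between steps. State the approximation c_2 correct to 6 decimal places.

3.796070

f(2.340000) = -2.125649, f(5.180000) = 1.878205
step 1: c = 3.847758, f(c) = 0.075457 > 0 → new bracket [2.340000, 3.847758]
step 2: c = 3.796070, f(c) = 0.003525 > 0 → new bracket [2.340000, 3.796070]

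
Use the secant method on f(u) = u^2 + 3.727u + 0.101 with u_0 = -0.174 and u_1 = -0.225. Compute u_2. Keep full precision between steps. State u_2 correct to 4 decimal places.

-0.0186

f(u_0) = -0.517222, f(u_1) = -0.686950
u_2 = -0.225000 - (-0.686950)·(-0.225000 - -0.174000)/(-0.686950 - (-0.517222)) = -0.018585; f(u_2) = 0.032080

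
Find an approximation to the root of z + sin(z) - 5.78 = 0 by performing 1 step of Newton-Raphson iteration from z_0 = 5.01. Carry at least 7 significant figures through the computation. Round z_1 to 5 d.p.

f'(z) = 1 + cos(z)
z_0 = 5.010000: f = -1.726040, f' = 1.293237 → z_1 = 5.010000 - (-1.726040)/(1.293237) = 6.344666

6.34467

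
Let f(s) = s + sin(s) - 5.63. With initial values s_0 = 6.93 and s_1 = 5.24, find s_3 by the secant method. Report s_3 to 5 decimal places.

f(s_0) = 1.902648, f(s_1) = -1.254012
s_2 = 5.240000 - (-1.254012)·(5.240000 - 6.930000)/(-1.254012 - (1.902648)) = 5.911368; f(s_2) = -0.081941
s_3 = 5.911368 - (-0.081941)·(5.911368 - 5.240000)/(-0.081941 - (-1.254012)) = 5.958304; f(s_3) = 0.009108

5.95830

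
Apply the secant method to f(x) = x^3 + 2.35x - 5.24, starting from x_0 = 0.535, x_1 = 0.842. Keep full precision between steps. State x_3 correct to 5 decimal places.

1.23714

f(x_0) = -3.829620, f(x_1) = -2.664352
x_2 = 0.842000 - (-2.664352)·(0.842000 - 0.535000)/(-2.664352 - (-3.829620)) = 1.543947; f(x_2) = 2.068696
x_3 = 1.543947 - (2.068696)·(1.543947 - 0.842000)/(2.068696 - (-2.664352)) = 1.237144; f(x_3) = -0.439233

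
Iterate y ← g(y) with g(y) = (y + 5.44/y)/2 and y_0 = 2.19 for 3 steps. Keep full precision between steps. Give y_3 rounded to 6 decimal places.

y_1 = g(2.190000) = 2.337009
y_2 = g(2.337009) = 2.332385
y_3 = g(2.332385) = 2.332381

2.332381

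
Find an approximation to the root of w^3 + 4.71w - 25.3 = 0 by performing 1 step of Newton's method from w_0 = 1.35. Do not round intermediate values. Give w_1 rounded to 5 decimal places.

f'(w) = 3w^2 + 4.71
w_0 = 1.350000: f = -16.481125, f' = 10.177500 → w_1 = 1.350000 - (-16.481125)/(10.177500) = 2.969369

2.96937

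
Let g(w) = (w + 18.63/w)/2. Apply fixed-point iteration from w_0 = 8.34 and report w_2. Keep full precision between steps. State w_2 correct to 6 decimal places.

w_1 = g(8.340000) = 5.286906
w_2 = g(5.286906) = 4.405353

4.405353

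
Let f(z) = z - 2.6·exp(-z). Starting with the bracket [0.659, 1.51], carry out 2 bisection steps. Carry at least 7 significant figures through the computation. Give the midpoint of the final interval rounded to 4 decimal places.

f(0.659000) = -0.686158, f(1.510000) = 0.935634 (opposite signs)
step 1: m = 1.084500, f(m) = 0.205516 > 0 → root in [0.659000, 1.084500]
step 2: m = 0.871750, f(m) = -0.215619 < 0 → root in [0.871750, 1.084500]
Midpoint of [0.871750, 1.084500] = 0.978125

0.9781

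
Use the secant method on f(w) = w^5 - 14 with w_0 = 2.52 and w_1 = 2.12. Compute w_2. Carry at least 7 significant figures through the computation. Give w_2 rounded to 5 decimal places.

1.92393

Secant update: w_(k+1) = w_k − f(w_k)·(w_k − w_(k-1))/(f(w_k) − f(w_(k-1))).
f(w_0) = 87.625502, f(w_1) = 28.823218
w_2 = 2.120000 - (28.823218)·(2.120000 - 2.520000)/(28.823218 - (87.625502)) = 1.923931; f(w_2) = 12.360145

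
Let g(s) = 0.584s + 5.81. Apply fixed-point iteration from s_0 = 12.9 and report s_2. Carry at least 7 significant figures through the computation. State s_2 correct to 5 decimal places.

s_1 = g(12.900000) = 13.343600
s_2 = g(13.343600) = 13.602662

13.60266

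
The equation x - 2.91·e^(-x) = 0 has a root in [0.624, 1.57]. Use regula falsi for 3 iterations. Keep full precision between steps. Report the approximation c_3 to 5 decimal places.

1.03500

False-position update: c = (a·f(b) − b·f(a))/(f(b) − f(a)); replace the endpoint whose sign matches f(c).
f(0.624000) = -0.935169, f(1.570000) = 0.964589
step 1: c = 1.089675, f(c) = 0.110967 > 0 → new bracket [0.624000, 1.089675]
step 2: c = 1.040279, f(c) = 0.012014 > 0 → new bracket [0.624000, 1.040279]
step 3: c = 1.035000, f(c) = 0.001290 > 0 → new bracket [0.624000, 1.035000]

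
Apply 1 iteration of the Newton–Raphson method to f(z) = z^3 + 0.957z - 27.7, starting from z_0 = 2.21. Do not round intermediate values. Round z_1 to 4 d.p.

3.1576

Newton update: z ← z − f(z)/f'(z).
f'(z) = 3z^2 + 0.957
z_0 = 2.210000: f = -14.791169, f' = 15.609300 → z_1 = 2.210000 - (-14.791169)/(15.609300) = 3.157587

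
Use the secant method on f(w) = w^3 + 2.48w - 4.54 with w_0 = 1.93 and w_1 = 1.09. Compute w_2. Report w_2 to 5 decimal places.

f(w_0) = 7.435457, f(w_1) = -0.541771
w_2 = 1.090000 - (-0.541771)·(1.090000 - 1.930000)/(-0.541771 - (7.435457)) = 1.147048; f(w_2) = -0.186126

1.14705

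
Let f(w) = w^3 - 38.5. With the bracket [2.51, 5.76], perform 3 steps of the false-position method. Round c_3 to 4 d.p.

f(2.510000) = -22.686749, f(5.760000) = 152.602976
step 1: c = 2.930629, f(c) = -13.330041 < 0 → new bracket [2.930629, 5.760000]
step 2: c = 3.157923, f(c) = -7.007675 < 0 → new bracket [3.157923, 5.760000]
step 3: c = 3.272167, f(c) = -3.464658 < 0 → new bracket [3.272167, 5.760000]

3.2722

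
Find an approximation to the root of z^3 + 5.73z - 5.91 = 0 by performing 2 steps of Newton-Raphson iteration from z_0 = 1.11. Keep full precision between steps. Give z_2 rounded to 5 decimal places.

f'(z) = 3z^2 + 5.73
z_0 = 1.110000: f = 1.817931, f' = 9.426300 → z_1 = 1.110000 - (1.817931)/(9.426300) = 0.917143
z_1 = 0.917143: f = 0.116683, f' = 8.253452 → z_2 = 0.917143 - (0.116683)/(8.253452) = 0.903005

0.90301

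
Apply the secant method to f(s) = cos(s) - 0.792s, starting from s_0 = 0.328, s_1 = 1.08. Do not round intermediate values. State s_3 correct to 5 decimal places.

0.84000

f(s_0) = 0.686913, f(s_1) = -0.384032
s_2 = 1.080000 - (-0.384032)·(1.080000 - 0.328000)/(-0.384032 - (0.686913)) = 0.810339; f(s_2) = 0.047464
s_3 = 0.810339 - (0.047464)·(0.810339 - 1.080000)/(0.047464 - (-0.384032)) = 0.840002; f(s_3) = 0.002180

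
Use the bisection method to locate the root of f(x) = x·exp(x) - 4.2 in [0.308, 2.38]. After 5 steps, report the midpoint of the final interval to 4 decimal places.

1.2469

f(0.308000) = -3.780904, f(2.380000) = 21.515669 (opposite signs)
step 1: m = 1.344000, f(m) = 0.953367 > 0 → root in [0.308000, 1.344000]
step 2: m = 0.826000, f(m) = -2.313281 < 0 → root in [0.826000, 1.344000]
step 3: m = 1.085000, f(m) = -0.989008 < 0 → root in [1.085000, 1.344000]
step 4: m = 1.214500, f(m) = -0.108824 < 0 → root in [1.214500, 1.344000]
step 5: m = 1.279250, f(m) = 0.397552 > 0 → root in [1.214500, 1.279250]
Midpoint of [1.214500, 1.279250] = 1.246875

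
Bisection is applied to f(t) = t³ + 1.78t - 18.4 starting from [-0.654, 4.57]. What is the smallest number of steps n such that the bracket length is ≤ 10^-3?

Initial width b − a = 4.57 − -0.654 = 5.224000.
After n steps the width is (b−a)/2^n; need (b−a)/2^n ≤ 10^-3.
So n ≥ log₂(5.224000/10^-3) = log₂(5224.0000) ≈ 12.3509.
Hence n = 13.

13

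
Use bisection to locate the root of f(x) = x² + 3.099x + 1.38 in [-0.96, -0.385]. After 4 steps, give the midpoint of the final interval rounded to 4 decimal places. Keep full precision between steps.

f(-0.960000) = -0.673440, f(-0.385000) = 0.335110 (opposite signs)
step 1: m = -0.672500, f(m) = -0.251821 < 0 → root in [-0.672500, -0.385000]
step 2: m = -0.528750, f(m) = 0.020980 > 0 → root in [-0.672500, -0.528750]
step 3: m = -0.600625, f(m) = -0.120586 < 0 → root in [-0.600625, -0.528750]
step 4: m = -0.564688, f(m) = -0.051095 < 0 → root in [-0.564688, -0.528750]
Midpoint of [-0.564688, -0.528750] = -0.546719

-0.5467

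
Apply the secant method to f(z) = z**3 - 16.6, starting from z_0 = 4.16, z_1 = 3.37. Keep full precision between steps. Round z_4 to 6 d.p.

2.559442

Secant update: z_(k+1) = z_k − f(z_k)·(z_k − z_(k-1))/(f(z_k) − f(z_(k-1))).
f(z_0) = 55.391296, f(z_1) = 21.672753
z_2 = 3.370000 - (21.672753)·(3.370000 - 4.160000)/(21.672753 - (55.391296)) = 2.862224; f(z_2) = 6.848267
z_3 = 2.862224 - (6.848267)·(2.862224 - 3.370000)/(6.848267 - (21.672753)) = 2.627653; f(z_3) = 1.542794
z_4 = 2.627653 - (1.542794)·(2.627653 - 2.862224)/(1.542794 - (6.848267)) = 2.559442; f(z_4) = 0.166244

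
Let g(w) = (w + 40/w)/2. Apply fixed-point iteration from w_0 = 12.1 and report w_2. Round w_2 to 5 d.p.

6.44787

w_1 = g(12.100000) = 7.702893
w_2 = g(7.702893) = 6.447874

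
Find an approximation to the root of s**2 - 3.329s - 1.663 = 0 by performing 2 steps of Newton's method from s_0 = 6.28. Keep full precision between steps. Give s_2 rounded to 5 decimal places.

f'(s) = 2s - 3.329
s_0 = 6.280000: f = 16.869280, f' = 9.231000 → s_1 = 6.280000 - (16.869280)/(9.231000) = 4.452540
s_1 = 4.452540: f = 3.339609, f' = 5.576081 → s_2 = 4.452540 - (3.339609)/(5.576081) = 3.853623

3.85362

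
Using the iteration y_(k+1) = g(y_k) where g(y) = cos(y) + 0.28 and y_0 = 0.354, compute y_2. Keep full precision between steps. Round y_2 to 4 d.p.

0.6255

y_1 = g(0.354000) = 1.217994
y_2 = g(1.217994) = 0.625529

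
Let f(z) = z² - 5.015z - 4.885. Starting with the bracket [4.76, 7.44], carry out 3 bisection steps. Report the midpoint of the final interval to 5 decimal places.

f(4.760000) = -6.098800, f(7.440000) = 13.157000 (opposite signs)
step 1: m = 6.100000, f(m) = 1.733500 > 0 → root in [4.760000, 6.100000]
step 2: m = 5.430000, f(m) = -2.631550 < 0 → root in [5.430000, 6.100000]
step 3: m = 5.765000, f(m) = -0.561250 < 0 → root in [5.765000, 6.100000]
Midpoint of [5.765000, 6.100000] = 5.932500

5.93250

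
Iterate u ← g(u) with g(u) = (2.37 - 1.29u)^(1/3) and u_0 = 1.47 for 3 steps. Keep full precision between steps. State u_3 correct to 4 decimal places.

u_1 = g(1.470000) = 0.779533
u_2 = g(0.779533) = 1.109126
u_3 = g(1.109126) = 0.979318

0.9793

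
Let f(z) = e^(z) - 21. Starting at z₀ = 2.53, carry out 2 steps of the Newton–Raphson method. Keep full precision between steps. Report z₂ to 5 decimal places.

f'(z) = e^(z)
z_0 = 2.530000: f = -8.446494, f' = 12.553506 → z_1 = 2.530000 - (-8.446494)/(12.553506) = 3.202839
z_1 = 3.202839: f = 3.602287, f' = 24.602287 → z_2 = 3.202839 - (3.602287)/(24.602287) = 3.056419

3.05642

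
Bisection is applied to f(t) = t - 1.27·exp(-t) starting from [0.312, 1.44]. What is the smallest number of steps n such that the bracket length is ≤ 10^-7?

24

Initial width b − a = 1.44 − 0.312 = 1.128000.
After n steps the width is (b−a)/2^n; need (b−a)/2^n ≤ 10^-7.
So n ≥ log₂(1.128000/10^-7) = log₂(11280000.0000) ≈ 23.4273.
Hence n = 24.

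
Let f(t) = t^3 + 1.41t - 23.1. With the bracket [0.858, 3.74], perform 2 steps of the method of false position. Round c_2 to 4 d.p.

2.4409

f(0.858000) = -21.258591, f(3.740000) = 34.487024
step 1: c = 1.957051, f(c) = -12.844961 < 0 → new bracket [1.957051, 3.740000]
step 2: c = 2.440908, f(c) = -5.115316 < 0 → new bracket [2.440908, 3.740000]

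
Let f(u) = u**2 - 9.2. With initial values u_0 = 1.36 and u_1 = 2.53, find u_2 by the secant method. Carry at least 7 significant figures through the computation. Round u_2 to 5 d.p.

f(u_0) = -7.350400, f(u_1) = -2.799100
u_2 = 2.530000 - (-2.799100)·(2.530000 - 1.360000)/(-2.799100 - (-7.350400)) = 3.249563; f(u_2) = 1.359660

3.24956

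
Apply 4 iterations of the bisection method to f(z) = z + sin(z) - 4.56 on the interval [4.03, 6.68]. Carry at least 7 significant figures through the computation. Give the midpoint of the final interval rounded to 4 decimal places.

5.4378

f(4.030000) = -1.306068, f(6.680000) = 2.506483 (opposite signs)
step 1: m = 5.355000, f(m) = -0.005534 < 0 → root in [5.355000, 6.680000]
step 2: m = 6.017500, f(m) = 1.194929 > 0 → root in [5.355000, 6.017500]
step 3: m = 5.686250, f(m) = 0.564140 > 0 → root in [5.355000, 5.686250]
step 4: m = 5.520625, f(m) = 0.269850 > 0 → root in [5.355000, 5.520625]
Midpoint of [5.355000, 5.520625] = 5.437813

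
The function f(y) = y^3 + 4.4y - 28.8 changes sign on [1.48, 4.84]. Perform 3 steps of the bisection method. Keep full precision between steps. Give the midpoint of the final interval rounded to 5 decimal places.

f(1.480000) = -19.046208, f(4.840000) = 105.875904 (opposite signs)
step 1: m = 3.160000, f(m) = 16.658496 > 0 → root in [1.480000, 3.160000]
step 2: m = 2.320000, f(m) = -6.104832 < 0 → root in [2.320000, 3.160000]
step 3: m = 2.740000, f(m) = 3.826824 > 0 → root in [2.320000, 2.740000]
Midpoint of [2.320000, 2.740000] = 2.530000

2.53000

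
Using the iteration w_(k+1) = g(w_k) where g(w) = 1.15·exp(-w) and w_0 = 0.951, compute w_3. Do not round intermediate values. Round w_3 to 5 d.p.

w_1 = g(0.951000) = 0.444308
w_2 = g(0.444308) = 0.737458
w_3 = g(0.737458) = 0.550077

0.55008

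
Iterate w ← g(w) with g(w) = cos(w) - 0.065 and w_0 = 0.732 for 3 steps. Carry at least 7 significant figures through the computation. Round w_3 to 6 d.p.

0.691205

w_1 = g(0.732000) = 0.678839
w_2 = g(0.678839) = 0.713302
w_3 = g(0.713302) = 0.691205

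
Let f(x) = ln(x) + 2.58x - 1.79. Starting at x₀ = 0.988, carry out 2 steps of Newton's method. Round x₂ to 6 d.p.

0.786748

Newton update: x ← x − f(x)/f'(x).
f'(x) = 1/x + 2.58
x_0 = 0.988000: f = 0.746967, f' = 3.592146 → x_1 = 0.988000 - (0.746967)/(3.592146) = 0.780055
x_1 = 0.780055: f = -0.025848, f' = 3.861960 → x_2 = 0.780055 - (-0.025848)/(3.861960) = 0.786748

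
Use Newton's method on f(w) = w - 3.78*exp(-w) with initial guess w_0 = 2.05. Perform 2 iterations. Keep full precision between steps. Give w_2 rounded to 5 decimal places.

f'(w) = 1 + 3.78*exp(-w)
w_0 = 2.050000: f = 1.563382, f' = 1.486618 → w_1 = 2.050000 - (1.563382)/(1.486618) = 0.998363
w_1 = 0.998363: f = -0.394499, f' = 2.392862 → w_2 = 0.998363 - (-0.394499)/(2.392862) = 1.163228

1.16323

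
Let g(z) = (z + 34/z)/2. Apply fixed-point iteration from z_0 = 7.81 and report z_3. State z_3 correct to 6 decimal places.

5.830954

z_1 = g(7.810000) = 6.081697
z_2 = g(6.081697) = 5.836121
z_3 = g(5.836121) = 5.830954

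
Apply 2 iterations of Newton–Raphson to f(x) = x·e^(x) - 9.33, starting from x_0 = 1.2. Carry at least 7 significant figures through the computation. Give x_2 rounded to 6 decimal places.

Newton update: x ← x − f(x)/f'(x).
f'(x) = (x + 1)·e^(x)
x_0 = 1.200000: f = -5.345860, f' = 7.304257 → x_1 = 1.200000 - (-5.345860)/(7.304257) = 1.931883
x_1 = 1.931883: f = 4.004808, f' = 20.237302 → x_2 = 1.931883 - (4.004808)/(20.237302) = 1.733990

1.733990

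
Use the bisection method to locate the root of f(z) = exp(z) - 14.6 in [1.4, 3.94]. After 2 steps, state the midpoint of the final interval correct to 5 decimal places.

2.98750

f(1.400000) = -10.544800, f(3.940000) = 36.818601 (opposite signs)
step 1: m = 2.670000, f(m) = -0.160031 < 0 → root in [2.670000, 3.940000]
step 2: m = 3.305000, f(m) = 12.648542 > 0 → root in [2.670000, 3.305000]
Midpoint of [2.670000, 3.305000] = 2.987500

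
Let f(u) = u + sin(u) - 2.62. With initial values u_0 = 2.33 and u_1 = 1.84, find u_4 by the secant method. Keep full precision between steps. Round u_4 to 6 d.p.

f(u_0) = 0.435384, f(u_1) = 0.183983
u_2 = 1.840000 - (0.183983)·(1.840000 - 2.330000)/(0.183983 - (0.435384)) = 1.481403; f(u_2) = -0.142589
u_3 = 1.481403 - (-0.142589)·(1.481403 - 1.840000)/(-0.142589 - (0.183983)) = 1.637975; f(u_3) = 0.015720
u_4 = 1.637975 - (0.015720)·(1.637975 - 1.481403)/(0.015720 - (-0.142589)) = 1.622428; f(u_4) = 0.001096

1.622428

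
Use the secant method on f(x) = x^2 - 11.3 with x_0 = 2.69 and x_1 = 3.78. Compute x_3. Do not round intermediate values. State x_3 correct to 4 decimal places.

f(x_0) = -4.063900, f(x_1) = 2.988400
x_2 = 3.780000 - (2.988400)·(3.780000 - 2.690000)/(2.988400 - (-4.063900)) = 3.318114; f(x_2) = -0.290117
x_3 = 3.318114 - (-0.290117)·(3.318114 - 3.780000)/(-0.290117 - (2.988400)) = 3.358987; f(x_3) = -0.017208

3.3590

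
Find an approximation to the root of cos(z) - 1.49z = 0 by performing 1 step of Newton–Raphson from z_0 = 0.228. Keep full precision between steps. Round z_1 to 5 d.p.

f'(z) = -sin(z) - 1.49
z_0 = 0.228000: f = 0.634400, f' = -1.716030 → z_1 = 0.228000 - (0.634400)/(-1.716030) = 0.597691

0.59769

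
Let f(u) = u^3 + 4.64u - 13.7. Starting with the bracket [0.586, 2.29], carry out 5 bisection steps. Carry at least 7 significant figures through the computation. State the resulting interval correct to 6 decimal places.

f(0.586000) = -10.779730, f(2.290000) = 8.934589 (opposite signs)
step 1: m = 1.438000, f(m) = -4.054120 < 0 → root in [1.438000, 2.290000]
step 2: m = 1.864000, f(m) = 1.425421 > 0 → root in [1.438000, 1.864000]
step 3: m = 1.651000, f(m) = -1.539063 < 0 → root in [1.651000, 1.864000]
step 4: m = 1.757500, f(m) = -0.116623 < 0 → root in [1.757500, 1.864000]
step 5: m = 1.810750, f(m) = 0.638995 > 0 → root in [1.757500, 1.810750]

[1.757500, 1.810750]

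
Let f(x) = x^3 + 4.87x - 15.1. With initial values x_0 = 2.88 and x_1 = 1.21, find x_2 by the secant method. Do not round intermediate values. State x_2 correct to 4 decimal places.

f(x_0) = 22.813472, f(x_1) = -7.435739
x_2 = 1.210000 - (-7.435739)·(1.210000 - 2.880000)/(-7.435739 - (22.813472)) = 1.620513; f(x_2) = -2.952538

1.6205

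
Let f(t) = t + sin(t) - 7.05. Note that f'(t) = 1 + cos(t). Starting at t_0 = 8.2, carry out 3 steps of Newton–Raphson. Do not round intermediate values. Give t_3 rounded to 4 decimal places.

t_0 = 8.200000: f = 2.090731, f' = 0.660845 → t_1 = 8.200000 - (2.090731)/(0.660845) = 5.036278
t_1 = 5.036278: f = -2.961727, f' = 1.318255 → t_2 = 5.036278 - (-2.961727)/(1.318255) = 7.282980
t_2 = 7.282980: f = 1.074340, f' = 1.540475 → t_3 = 7.282980 - (1.074340)/(1.540475) = 6.585572

6.5856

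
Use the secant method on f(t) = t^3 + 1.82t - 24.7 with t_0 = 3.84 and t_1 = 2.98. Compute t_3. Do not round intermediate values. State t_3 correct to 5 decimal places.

2.71139

f(t_0) = 38.911904, f(t_1) = 7.187192
t_2 = 2.980000 - (7.187192)·(2.980000 - 3.840000)/(7.187192 - (38.911904)) = 2.785168; f(t_2) = 1.974005
t_3 = 2.785168 - (1.974005)·(2.785168 - 2.980000)/(1.974005 - (7.187192)) = 2.711394; f(t_3) = 0.167973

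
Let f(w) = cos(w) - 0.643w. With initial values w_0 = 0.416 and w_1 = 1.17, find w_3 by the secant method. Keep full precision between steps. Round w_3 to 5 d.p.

f(w_0) = 0.647225, f(w_1) = -0.362158
w_2 = 1.170000 - (-0.362158)·(1.170000 - 0.416000)/(-0.362158 - (0.647225)) = 0.899471; f(w_2) = 0.043664
w_3 = 0.899471 - (0.043664)·(0.899471 - 1.170000)/(0.043664 - (-0.362158)) = 0.928579; f(w_3) = 0.001897

0.92858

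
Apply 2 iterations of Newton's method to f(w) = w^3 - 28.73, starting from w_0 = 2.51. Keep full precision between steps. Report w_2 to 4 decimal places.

3.0680

Newton update: w ← w − f(w)/f'(w).
f'(w) = 3w^2
w_0 = 2.510000: f = -12.916749, f' = 18.900300 → w_1 = 2.510000 - (-12.916749)/(18.900300) = 3.193415
w_1 = 3.193415: f = 3.836126, f' = 30.593699 → w_2 = 3.193415 - (3.836126)/(30.593699) = 3.068026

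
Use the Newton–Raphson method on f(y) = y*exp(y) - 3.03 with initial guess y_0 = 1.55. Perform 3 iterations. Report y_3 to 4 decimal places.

f'(y) = (y+1)*exp(y)
y_0 = 1.550000: f = 4.272779, f' = 12.014249 → y_1 = 1.550000 - (4.272779)/(12.014249) = 1.194357
y_1 = 1.194357: f = 0.913094, f' = 7.244530 → y_2 = 1.194357 - (0.913094)/(7.244530) = 1.068318
y_2 = 1.068318: f = 0.079320, f' = 6.019801 → y_3 = 1.068318 - (0.079320)/(6.019801) = 1.055142

1.0551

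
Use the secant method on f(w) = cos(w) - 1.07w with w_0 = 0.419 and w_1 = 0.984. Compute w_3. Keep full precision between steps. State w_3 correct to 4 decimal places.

0.7083

f(w_0) = 0.465166, f(w_1) = -0.499184
w_2 = 0.984000 - (-0.499184)·(0.984000 - 0.419000)/(-0.499184 - (0.465166)) = 0.691535; f(w_2) = 0.030326
w_3 = 0.691535 - (0.030326)·(0.691535 - 0.984000)/(0.030326 - (-0.499184)) = 0.708285; f(w_3) = 0.001614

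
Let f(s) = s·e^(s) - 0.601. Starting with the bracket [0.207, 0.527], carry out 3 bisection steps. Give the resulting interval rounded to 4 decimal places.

[0.3670, 0.4070]

f(0.207000) = -0.346394, f(0.527000) = 0.291655 (opposite signs)
step 1: m = 0.367000, f(m) = -0.071273 < 0 → root in [0.367000, 0.527000]
step 2: m = 0.447000, f(m) = 0.097936 > 0 → root in [0.367000, 0.447000]
step 3: m = 0.407000, f(m) = 0.010438 > 0 → root in [0.367000, 0.407000]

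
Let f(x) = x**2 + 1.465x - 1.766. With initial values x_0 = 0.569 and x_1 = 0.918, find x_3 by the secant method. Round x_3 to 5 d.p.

f(x_0) = -0.608654, f(x_1) = 0.421594
x_2 = 0.918000 - (0.421594)·(0.918000 - 0.569000)/(0.421594 - (-0.608654)) = 0.775184; f(x_2) = -0.029446
x_3 = 0.775184 - (-0.029446)·(0.775184 - 0.918000)/(-0.029446 - (0.421594)) = 0.784507; f(x_3) = -0.001245

0.78451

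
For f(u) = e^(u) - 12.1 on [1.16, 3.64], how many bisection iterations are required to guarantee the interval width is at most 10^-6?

22

Initial width b − a = 3.64 − 1.16 = 2.480000.
After n steps the width is (b−a)/2^n; need (b−a)/2^n ≤ 10^-6.
So n ≥ log₂(2.480000/10^-6) = log₂(2480000.0000) ≈ 21.2419.
Hence n = 22.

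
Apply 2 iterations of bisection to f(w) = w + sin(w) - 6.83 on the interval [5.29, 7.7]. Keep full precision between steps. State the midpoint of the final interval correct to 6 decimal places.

f(5.290000) = -2.377769, f(7.700000) = 1.858168 (opposite signs)
step 1: m = 6.495000, f(m) = -0.124766 < 0 → root in [6.495000, 7.700000]
step 2: m = 7.097500, f(m) = 0.994755 > 0 → root in [6.495000, 7.097500]
Midpoint of [6.495000, 7.097500] = 6.796250

6.796250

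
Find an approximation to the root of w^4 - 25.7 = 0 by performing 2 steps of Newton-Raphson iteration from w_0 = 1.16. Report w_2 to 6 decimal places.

f'(w) = 4w^3
w_0 = 1.160000: f = -23.889361, f' = 6.243584 → w_1 = 1.160000 - (-23.889361)/(6.243584) = 4.986226
w_1 = 4.986226: f = 592.441184, f' = 495.879039 → w_2 = 4.986226 - (592.441184)/(495.879039) = 3.791496

3.791496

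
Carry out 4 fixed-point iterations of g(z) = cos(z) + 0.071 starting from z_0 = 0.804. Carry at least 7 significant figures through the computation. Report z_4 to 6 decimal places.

0.786772

z_1 = g(0.804000) = 0.764832
z_2 = g(0.764832) = 0.792499
z_3 = g(0.792499) = 0.773068
z_4 = g(0.773068) = 0.786772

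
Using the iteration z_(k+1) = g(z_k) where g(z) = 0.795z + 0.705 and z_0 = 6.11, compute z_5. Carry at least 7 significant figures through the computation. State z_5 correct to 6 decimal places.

4.287239

z_1 = g(6.110000) = 5.562450
z_2 = g(5.562450) = 5.127148
z_3 = g(5.127148) = 4.781082
z_4 = g(4.781082) = 4.505961
z_5 = g(4.505961) = 4.287239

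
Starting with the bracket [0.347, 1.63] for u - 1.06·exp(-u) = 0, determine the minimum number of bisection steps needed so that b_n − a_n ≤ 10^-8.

Initial width b − a = 1.63 − 0.347 = 1.283000.
After n steps the width is (b−a)/2^n; need (b−a)/2^n ≤ 10^-8.
So n ≥ log₂(1.283000/10^-8) = log₂(128300000.0000) ≈ 26.9349.
Hence n = 27.

27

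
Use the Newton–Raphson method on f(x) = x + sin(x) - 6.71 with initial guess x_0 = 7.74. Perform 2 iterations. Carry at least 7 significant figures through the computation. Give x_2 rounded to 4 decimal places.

Newton update: x ← x − f(x)/f'(x).
f'(x) = 1 + cos(x)
x_0 = 7.740000: f = 2.023511, f' = 1.113735 → x_1 = 7.740000 - (2.023511)/(1.113735) = 5.923131
x_1 = 5.923131: f = -1.139195, f' = 1.935878 → x_2 = 5.923131 - (-1.139195)/(1.935878) = 6.511595

6.5116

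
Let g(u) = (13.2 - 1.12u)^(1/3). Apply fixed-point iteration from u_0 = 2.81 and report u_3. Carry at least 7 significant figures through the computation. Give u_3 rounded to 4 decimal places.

u_1 = g(2.810000) = 2.158220
u_2 = g(2.158220) = 2.209244
u_3 = g(2.209244) = 2.205335

2.2053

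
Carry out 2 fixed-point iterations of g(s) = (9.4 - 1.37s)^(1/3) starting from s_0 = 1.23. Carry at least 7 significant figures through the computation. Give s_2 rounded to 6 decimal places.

1.884542

s_1 = g(1.230000) = 1.975954
s_2 = g(1.975954) = 1.884542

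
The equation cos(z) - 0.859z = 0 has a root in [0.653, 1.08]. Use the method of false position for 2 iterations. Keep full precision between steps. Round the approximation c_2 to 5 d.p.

0.80558

False-position update: c = (a·f(b) − b·f(a))/(f(b) − f(a)); replace the endpoint whose sign matches f(c).
f(0.653000) = 0.233338, f(1.080000) = -0.456392
step 1: c = 0.797455, f(c) = 0.013516 > 0 → new bracket [0.797455, 1.080000]
step 2: c = 0.805582, f(c) = 0.000697 > 0 → new bracket [0.805582, 1.080000]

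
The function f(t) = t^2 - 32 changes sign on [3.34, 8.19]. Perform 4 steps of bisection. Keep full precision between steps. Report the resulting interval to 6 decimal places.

[5.461875, 5.765000]

f(3.340000) = -20.844400, f(8.190000) = 35.076100 (opposite signs)
step 1: m = 5.765000, f(m) = 1.235225 > 0 → root in [3.340000, 5.765000]
step 2: m = 4.552500, f(m) = -11.274744 < 0 → root in [4.552500, 5.765000]
step 3: m = 5.158750, f(m) = -5.387298 < 0 → root in [5.158750, 5.765000]
step 4: m = 5.461875, f(m) = -2.167921 < 0 → root in [5.461875, 5.765000]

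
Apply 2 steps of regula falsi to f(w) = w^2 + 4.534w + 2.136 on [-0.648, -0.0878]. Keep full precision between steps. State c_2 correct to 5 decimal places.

-0.53553

f(-0.648000) = -0.382128, f(-0.087800) = 1.745624
step 1: c = -0.547392, f(c) = -0.046239 < 0 → new bracket [-0.547392, -0.087800]
step 2: c = -0.535533, f(c) = -0.005310 < 0 → new bracket [-0.535533, -0.087800]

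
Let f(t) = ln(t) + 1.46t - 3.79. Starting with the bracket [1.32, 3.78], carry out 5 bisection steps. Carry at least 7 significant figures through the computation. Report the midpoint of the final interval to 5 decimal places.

2.12719

f(1.320000) = -1.585168, f(3.780000) = 3.058524 (opposite signs)
step 1: m = 2.550000, f(m) = 0.869093 > 0 → root in [1.320000, 2.550000]
step 2: m = 1.935000, f(m) = -0.304793 < 0 → root in [1.935000, 2.550000]
step 3: m = 2.242500, f(m) = 0.291641 > 0 → root in [1.935000, 2.242500]
step 4: m = 2.088750, f(m) = -0.003859 < 0 → root in [2.088750, 2.242500]
step 5: m = 2.165625, f(m) = 0.144522 > 0 → root in [2.088750, 2.165625]
Midpoint of [2.088750, 2.165625] = 2.127187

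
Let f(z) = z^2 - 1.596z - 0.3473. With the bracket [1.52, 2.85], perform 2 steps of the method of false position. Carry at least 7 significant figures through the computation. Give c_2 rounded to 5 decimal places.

False-position update: c = (a·f(b) − b·f(a))/(f(b) − f(a)); replace the endpoint whose sign matches f(c).
f(1.520000) = -0.462820, f(2.850000) = 3.226600
step 1: c = 1.686842, f(c) = -0.194064 < 0 → new bracket [1.686842, 2.850000]
step 2: c = 1.752831, f(c) = -0.072401 < 0 → new bracket [1.752831, 2.850000]

1.75283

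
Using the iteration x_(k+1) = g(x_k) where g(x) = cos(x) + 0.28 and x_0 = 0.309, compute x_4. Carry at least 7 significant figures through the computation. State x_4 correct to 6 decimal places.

0.734804

x_1 = g(0.309000) = 1.232638
x_2 = g(1.232638) = 0.611750
x_3 = g(0.611750) = 1.098644
x_4 = g(1.098644) = 0.734804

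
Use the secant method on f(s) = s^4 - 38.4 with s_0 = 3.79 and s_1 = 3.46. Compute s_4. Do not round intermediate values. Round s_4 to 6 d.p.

2.524177

Secant update: s_(k+1) = s_k − f(s_k)·(s_k − s_(k-1))/(f(s_k) − f(s_(k-1))).
f(s_0) = 167.927369, f(s_1) = 104.919207
s_2 = 3.460000 - (104.919207)·(3.460000 - 3.790000)/(104.919207 - (167.927369)) = 2.910494; f(s_2) = 33.357462
s_3 = 2.910494 - (33.357462)·(2.910494 - 3.460000)/(33.357462 - (104.919207)) = 2.654350; f(s_3) = 11.240141
s_4 = 2.654350 - (11.240141)·(2.654350 - 2.910494)/(11.240141 - (33.357462)) = 2.524177; f(s_4) = 2.195600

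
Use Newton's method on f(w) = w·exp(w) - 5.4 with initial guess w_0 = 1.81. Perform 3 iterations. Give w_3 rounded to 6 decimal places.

f'(w) = (w + 1)·exp(w)
w_0 = 1.810000: f = 5.659910, f' = 17.170357 → w_1 = 1.810000 - (5.659910)/(17.170357) = 1.480367
w_1 = 1.480367: f = 1.105563, f' = 10.900123 → w_2 = 1.480367 - (1.105563)/(10.900123) = 1.378941
w_2 = 1.378941: f = 0.075351, f' = 9.446044 → w_3 = 1.378941 - (0.075351)/(9.446044) = 1.370964

1.370964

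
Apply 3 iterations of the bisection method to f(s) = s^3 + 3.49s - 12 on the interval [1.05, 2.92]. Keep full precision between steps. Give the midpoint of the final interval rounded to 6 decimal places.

1.868125

f(1.050000) = -7.177875, f(2.920000) = 23.087888 (opposite signs)
step 1: m = 1.985000, f(m) = 2.748997 > 0 → root in [1.050000, 1.985000]
step 2: m = 1.517500, f(m) = -3.209417 < 0 → root in [1.517500, 1.985000]
step 3: m = 1.751250, f(m) = -0.517270 < 0 → root in [1.751250, 1.985000]
Midpoint of [1.751250, 1.985000] = 1.868125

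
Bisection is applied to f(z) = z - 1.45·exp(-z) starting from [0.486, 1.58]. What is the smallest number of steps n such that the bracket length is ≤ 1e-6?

Initial width b − a = 1.58 − 0.486 = 1.094000.
After n steps the width is (b−a)/2^n; need (b−a)/2^n ≤ 1e-6.
So n ≥ log₂(1.094000/1e-6) = log₂(1094000.0000) ≈ 20.0612.
Hence n = 21.

21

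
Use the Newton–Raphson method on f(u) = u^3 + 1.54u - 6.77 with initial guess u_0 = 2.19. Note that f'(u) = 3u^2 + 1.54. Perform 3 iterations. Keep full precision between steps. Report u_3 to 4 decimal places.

1.6225

u_0 = 2.190000: f = 7.106059, f' = 15.928300 → u_1 = 2.190000 - (7.106059)/(15.928300) = 1.743872
u_1 = 1.743872: f = 1.218835, f' = 10.663270 → u_2 = 1.743872 - (1.218835)/(10.663270) = 1.629570
u_2 = 1.629570: f = 0.066858, f' = 9.506494 → u_3 = 1.629570 - (0.066858)/(9.506494) = 1.622537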